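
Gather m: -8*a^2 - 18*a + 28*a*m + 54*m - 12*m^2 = -8*a^2 - 18*a - 12*m^2 + m*(28*a + 54)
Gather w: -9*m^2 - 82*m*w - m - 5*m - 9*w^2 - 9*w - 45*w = -9*m^2 - 6*m - 9*w^2 + w*(-82*m - 54)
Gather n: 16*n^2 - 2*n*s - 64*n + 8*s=16*n^2 + n*(-2*s - 64) + 8*s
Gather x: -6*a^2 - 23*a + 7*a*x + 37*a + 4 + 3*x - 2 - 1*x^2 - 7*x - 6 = -6*a^2 + 14*a - x^2 + x*(7*a - 4) - 4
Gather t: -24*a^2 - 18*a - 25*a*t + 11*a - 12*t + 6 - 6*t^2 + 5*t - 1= -24*a^2 - 7*a - 6*t^2 + t*(-25*a - 7) + 5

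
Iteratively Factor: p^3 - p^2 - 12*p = (p + 3)*(p^2 - 4*p) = (p - 4)*(p + 3)*(p)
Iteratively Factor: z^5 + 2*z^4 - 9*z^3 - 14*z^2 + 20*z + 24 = (z + 2)*(z^4 - 9*z^2 + 4*z + 12) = (z - 2)*(z + 2)*(z^3 + 2*z^2 - 5*z - 6) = (z - 2)*(z + 1)*(z + 2)*(z^2 + z - 6) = (z - 2)^2*(z + 1)*(z + 2)*(z + 3)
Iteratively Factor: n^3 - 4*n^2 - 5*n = (n + 1)*(n^2 - 5*n) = (n - 5)*(n + 1)*(n)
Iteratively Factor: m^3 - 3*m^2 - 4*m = (m)*(m^2 - 3*m - 4) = m*(m + 1)*(m - 4)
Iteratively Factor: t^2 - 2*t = (t)*(t - 2)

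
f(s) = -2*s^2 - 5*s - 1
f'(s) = -4*s - 5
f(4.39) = -61.49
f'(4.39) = -22.56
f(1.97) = -18.61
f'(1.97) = -12.88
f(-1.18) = 2.12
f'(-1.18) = -0.28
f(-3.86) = -11.50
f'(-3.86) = 10.44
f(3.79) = -48.68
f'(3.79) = -20.16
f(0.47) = -3.79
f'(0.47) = -6.88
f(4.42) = -62.17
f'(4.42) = -22.68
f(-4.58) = -20.05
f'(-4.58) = 13.32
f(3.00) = -34.00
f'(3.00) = -17.00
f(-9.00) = -118.00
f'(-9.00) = 31.00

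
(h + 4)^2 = h^2 + 8*h + 16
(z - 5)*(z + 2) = z^2 - 3*z - 10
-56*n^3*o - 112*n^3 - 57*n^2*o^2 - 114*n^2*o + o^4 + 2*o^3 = (-8*n + o)*(n + o)*(7*n + o)*(o + 2)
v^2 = v^2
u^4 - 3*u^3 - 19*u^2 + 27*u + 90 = (u - 5)*(u - 3)*(u + 2)*(u + 3)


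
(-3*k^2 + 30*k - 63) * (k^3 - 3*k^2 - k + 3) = -3*k^5 + 39*k^4 - 150*k^3 + 150*k^2 + 153*k - 189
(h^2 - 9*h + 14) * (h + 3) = h^3 - 6*h^2 - 13*h + 42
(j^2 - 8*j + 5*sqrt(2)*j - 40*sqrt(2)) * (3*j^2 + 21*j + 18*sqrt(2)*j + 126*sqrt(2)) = 3*j^4 - 3*j^3 + 33*sqrt(2)*j^3 - 33*sqrt(2)*j^2 + 12*j^2 - 1848*sqrt(2)*j - 180*j - 10080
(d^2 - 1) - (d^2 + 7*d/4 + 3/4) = -7*d/4 - 7/4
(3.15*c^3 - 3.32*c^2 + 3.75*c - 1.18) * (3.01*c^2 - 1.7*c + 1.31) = 9.4815*c^5 - 15.3482*c^4 + 21.058*c^3 - 14.276*c^2 + 6.9185*c - 1.5458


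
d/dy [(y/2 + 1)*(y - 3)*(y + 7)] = 3*y^2/2 + 6*y - 13/2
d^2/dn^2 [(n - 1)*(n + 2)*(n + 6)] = 6*n + 14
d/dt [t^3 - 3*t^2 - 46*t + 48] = 3*t^2 - 6*t - 46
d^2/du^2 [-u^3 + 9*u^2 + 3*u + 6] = 18 - 6*u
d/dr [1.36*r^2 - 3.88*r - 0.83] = 2.72*r - 3.88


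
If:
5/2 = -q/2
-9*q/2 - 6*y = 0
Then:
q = -5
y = 15/4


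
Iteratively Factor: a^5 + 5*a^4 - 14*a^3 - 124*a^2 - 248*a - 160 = (a + 2)*(a^4 + 3*a^3 - 20*a^2 - 84*a - 80) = (a - 5)*(a + 2)*(a^3 + 8*a^2 + 20*a + 16) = (a - 5)*(a + 2)^2*(a^2 + 6*a + 8) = (a - 5)*(a + 2)^2*(a + 4)*(a + 2)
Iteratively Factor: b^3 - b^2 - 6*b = (b)*(b^2 - b - 6) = b*(b + 2)*(b - 3)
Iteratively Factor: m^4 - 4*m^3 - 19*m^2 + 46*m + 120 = (m - 4)*(m^3 - 19*m - 30) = (m - 5)*(m - 4)*(m^2 + 5*m + 6) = (m - 5)*(m - 4)*(m + 3)*(m + 2)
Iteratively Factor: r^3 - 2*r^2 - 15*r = (r)*(r^2 - 2*r - 15) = r*(r - 5)*(r + 3)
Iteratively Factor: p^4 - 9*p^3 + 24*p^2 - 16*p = (p - 4)*(p^3 - 5*p^2 + 4*p) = p*(p - 4)*(p^2 - 5*p + 4) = p*(p - 4)*(p - 1)*(p - 4)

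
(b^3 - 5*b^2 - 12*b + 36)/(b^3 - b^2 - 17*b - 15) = (b^2 - 8*b + 12)/(b^2 - 4*b - 5)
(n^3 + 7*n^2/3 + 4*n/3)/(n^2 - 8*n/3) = (3*n^2 + 7*n + 4)/(3*n - 8)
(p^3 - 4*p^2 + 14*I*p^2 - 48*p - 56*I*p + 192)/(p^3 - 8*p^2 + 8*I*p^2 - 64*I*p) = (p^2 + 2*p*(-2 + 3*I) - 24*I)/(p*(p - 8))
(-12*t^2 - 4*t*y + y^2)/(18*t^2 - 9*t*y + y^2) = (2*t + y)/(-3*t + y)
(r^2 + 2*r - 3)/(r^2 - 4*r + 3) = (r + 3)/(r - 3)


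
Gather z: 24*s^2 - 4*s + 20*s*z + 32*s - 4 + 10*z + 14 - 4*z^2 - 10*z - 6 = 24*s^2 + 20*s*z + 28*s - 4*z^2 + 4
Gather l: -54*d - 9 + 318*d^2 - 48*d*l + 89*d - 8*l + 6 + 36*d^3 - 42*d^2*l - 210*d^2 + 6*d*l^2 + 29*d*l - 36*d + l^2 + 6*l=36*d^3 + 108*d^2 - d + l^2*(6*d + 1) + l*(-42*d^2 - 19*d - 2) - 3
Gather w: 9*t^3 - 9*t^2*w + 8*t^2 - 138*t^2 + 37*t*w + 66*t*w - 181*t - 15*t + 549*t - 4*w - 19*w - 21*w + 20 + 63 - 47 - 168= 9*t^3 - 130*t^2 + 353*t + w*(-9*t^2 + 103*t - 44) - 132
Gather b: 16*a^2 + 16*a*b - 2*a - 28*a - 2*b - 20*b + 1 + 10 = 16*a^2 - 30*a + b*(16*a - 22) + 11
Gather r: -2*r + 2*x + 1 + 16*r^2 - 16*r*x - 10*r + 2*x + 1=16*r^2 + r*(-16*x - 12) + 4*x + 2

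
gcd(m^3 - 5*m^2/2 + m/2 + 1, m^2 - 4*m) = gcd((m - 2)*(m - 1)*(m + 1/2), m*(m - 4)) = 1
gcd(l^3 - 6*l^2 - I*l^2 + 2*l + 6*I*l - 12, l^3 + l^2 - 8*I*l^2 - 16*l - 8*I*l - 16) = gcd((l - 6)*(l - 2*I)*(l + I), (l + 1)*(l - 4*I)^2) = 1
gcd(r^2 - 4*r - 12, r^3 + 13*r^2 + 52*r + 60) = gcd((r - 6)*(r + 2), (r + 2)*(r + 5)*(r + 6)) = r + 2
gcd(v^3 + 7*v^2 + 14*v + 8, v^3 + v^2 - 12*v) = v + 4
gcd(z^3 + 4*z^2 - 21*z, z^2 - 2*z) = z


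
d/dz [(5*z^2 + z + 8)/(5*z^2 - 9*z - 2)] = 10*(-5*z^2 - 10*z + 7)/(25*z^4 - 90*z^3 + 61*z^2 + 36*z + 4)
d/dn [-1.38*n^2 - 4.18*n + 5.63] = -2.76*n - 4.18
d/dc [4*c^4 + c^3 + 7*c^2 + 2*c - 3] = 16*c^3 + 3*c^2 + 14*c + 2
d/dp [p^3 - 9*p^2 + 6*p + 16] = 3*p^2 - 18*p + 6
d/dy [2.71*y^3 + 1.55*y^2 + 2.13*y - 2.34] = 8.13*y^2 + 3.1*y + 2.13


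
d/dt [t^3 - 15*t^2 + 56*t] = 3*t^2 - 30*t + 56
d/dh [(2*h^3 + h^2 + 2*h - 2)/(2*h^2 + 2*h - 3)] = 2*(2*h^4 + 4*h^3 - 10*h^2 + h - 1)/(4*h^4 + 8*h^3 - 8*h^2 - 12*h + 9)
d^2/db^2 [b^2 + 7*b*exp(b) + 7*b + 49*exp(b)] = 7*b*exp(b) + 63*exp(b) + 2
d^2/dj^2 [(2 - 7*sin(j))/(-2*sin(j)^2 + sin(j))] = 2*(-14*sin(j)^2 + 9*sin(j) + 22 - 23/sin(j) + 12/sin(j)^2 - 2/sin(j)^3)/(2*sin(j) - 1)^3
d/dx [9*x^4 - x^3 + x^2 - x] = 36*x^3 - 3*x^2 + 2*x - 1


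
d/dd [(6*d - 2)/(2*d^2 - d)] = 2*(-6*d^2 + 4*d - 1)/(d^2*(4*d^2 - 4*d + 1))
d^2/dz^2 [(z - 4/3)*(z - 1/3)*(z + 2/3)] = 6*z - 2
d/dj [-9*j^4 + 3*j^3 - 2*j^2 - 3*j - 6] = -36*j^3 + 9*j^2 - 4*j - 3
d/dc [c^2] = 2*c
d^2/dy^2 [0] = 0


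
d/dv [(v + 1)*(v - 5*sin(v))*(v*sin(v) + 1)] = (v + 1)*(v - 5*sin(v))*(v*cos(v) + sin(v)) - (v + 1)*(v*sin(v) + 1)*(5*cos(v) - 1) + (v - 5*sin(v))*(v*sin(v) + 1)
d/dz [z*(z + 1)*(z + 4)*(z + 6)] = 4*z^3 + 33*z^2 + 68*z + 24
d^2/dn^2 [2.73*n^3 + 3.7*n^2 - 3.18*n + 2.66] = 16.38*n + 7.4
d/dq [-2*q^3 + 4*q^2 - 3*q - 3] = -6*q^2 + 8*q - 3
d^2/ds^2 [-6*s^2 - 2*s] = -12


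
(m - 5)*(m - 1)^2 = m^3 - 7*m^2 + 11*m - 5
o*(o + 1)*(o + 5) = o^3 + 6*o^2 + 5*o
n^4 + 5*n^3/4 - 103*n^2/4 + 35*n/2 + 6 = (n - 4)*(n - 1)*(n + 1/4)*(n + 6)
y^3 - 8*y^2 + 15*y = y*(y - 5)*(y - 3)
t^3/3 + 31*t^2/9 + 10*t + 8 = (t/3 + 1)*(t + 4/3)*(t + 6)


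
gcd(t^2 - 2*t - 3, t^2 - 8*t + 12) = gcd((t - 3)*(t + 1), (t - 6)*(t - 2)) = 1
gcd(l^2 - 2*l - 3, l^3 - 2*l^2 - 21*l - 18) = l + 1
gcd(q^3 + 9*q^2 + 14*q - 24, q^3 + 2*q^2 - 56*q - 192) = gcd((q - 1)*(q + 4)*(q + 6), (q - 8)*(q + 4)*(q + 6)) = q^2 + 10*q + 24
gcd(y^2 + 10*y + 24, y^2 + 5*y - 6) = y + 6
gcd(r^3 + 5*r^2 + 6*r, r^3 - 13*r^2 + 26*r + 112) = r + 2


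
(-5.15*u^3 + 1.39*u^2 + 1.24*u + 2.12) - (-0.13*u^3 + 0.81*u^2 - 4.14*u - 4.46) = -5.02*u^3 + 0.58*u^2 + 5.38*u + 6.58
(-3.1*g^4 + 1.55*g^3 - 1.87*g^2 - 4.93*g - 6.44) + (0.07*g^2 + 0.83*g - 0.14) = -3.1*g^4 + 1.55*g^3 - 1.8*g^2 - 4.1*g - 6.58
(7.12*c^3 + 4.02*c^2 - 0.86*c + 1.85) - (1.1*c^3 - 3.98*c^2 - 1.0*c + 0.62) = 6.02*c^3 + 8.0*c^2 + 0.14*c + 1.23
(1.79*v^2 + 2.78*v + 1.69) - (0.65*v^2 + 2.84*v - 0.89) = 1.14*v^2 - 0.0600000000000001*v + 2.58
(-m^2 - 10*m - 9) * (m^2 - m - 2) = -m^4 - 9*m^3 + 3*m^2 + 29*m + 18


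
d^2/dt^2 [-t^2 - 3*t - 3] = -2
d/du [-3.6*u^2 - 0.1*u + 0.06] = -7.2*u - 0.1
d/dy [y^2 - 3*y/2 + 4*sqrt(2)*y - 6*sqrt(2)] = 2*y - 3/2 + 4*sqrt(2)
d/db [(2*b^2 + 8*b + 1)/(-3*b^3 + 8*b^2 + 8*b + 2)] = (6*b^4 + 48*b^3 - 39*b^2 - 8*b + 8)/(9*b^6 - 48*b^5 + 16*b^4 + 116*b^3 + 96*b^2 + 32*b + 4)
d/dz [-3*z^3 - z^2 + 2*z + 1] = -9*z^2 - 2*z + 2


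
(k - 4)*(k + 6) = k^2 + 2*k - 24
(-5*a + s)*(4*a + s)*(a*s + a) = -20*a^3*s - 20*a^3 - a^2*s^2 - a^2*s + a*s^3 + a*s^2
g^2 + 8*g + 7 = (g + 1)*(g + 7)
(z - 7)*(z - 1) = z^2 - 8*z + 7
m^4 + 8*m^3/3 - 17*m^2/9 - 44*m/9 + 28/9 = (m - 1)*(m - 2/3)*(m + 2)*(m + 7/3)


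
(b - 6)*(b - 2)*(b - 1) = b^3 - 9*b^2 + 20*b - 12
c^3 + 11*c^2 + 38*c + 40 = (c + 2)*(c + 4)*(c + 5)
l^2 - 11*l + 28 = (l - 7)*(l - 4)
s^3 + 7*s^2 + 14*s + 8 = (s + 1)*(s + 2)*(s + 4)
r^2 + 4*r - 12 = (r - 2)*(r + 6)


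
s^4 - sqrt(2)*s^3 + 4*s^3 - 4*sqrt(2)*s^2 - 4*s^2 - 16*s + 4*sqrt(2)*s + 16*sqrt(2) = (s - 2)*(s + 2)*(s + 4)*(s - sqrt(2))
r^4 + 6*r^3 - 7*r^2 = r^2*(r - 1)*(r + 7)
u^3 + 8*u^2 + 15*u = u*(u + 3)*(u + 5)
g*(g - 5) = g^2 - 5*g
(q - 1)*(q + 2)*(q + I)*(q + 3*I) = q^4 + q^3 + 4*I*q^3 - 5*q^2 + 4*I*q^2 - 3*q - 8*I*q + 6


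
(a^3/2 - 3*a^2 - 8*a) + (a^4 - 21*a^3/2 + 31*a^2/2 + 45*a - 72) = a^4 - 10*a^3 + 25*a^2/2 + 37*a - 72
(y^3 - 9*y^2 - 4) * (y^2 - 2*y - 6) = y^5 - 11*y^4 + 12*y^3 + 50*y^2 + 8*y + 24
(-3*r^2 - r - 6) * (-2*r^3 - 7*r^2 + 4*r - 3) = 6*r^5 + 23*r^4 + 7*r^3 + 47*r^2 - 21*r + 18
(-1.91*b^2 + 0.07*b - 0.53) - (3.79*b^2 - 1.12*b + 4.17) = -5.7*b^2 + 1.19*b - 4.7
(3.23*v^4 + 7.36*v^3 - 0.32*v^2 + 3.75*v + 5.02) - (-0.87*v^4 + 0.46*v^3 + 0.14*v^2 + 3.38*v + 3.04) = 4.1*v^4 + 6.9*v^3 - 0.46*v^2 + 0.37*v + 1.98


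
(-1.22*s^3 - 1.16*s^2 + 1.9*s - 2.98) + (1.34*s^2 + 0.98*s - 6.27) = -1.22*s^3 + 0.18*s^2 + 2.88*s - 9.25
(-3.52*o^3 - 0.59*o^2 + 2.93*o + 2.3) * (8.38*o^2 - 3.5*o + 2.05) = -29.4976*o^5 + 7.3758*o^4 + 19.4024*o^3 + 7.8095*o^2 - 2.0435*o + 4.715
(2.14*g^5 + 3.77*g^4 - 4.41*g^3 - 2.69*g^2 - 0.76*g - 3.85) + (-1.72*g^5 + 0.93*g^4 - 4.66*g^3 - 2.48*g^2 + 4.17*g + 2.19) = 0.42*g^5 + 4.7*g^4 - 9.07*g^3 - 5.17*g^2 + 3.41*g - 1.66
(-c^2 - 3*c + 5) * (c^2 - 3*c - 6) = -c^4 + 20*c^2 + 3*c - 30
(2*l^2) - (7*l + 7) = 2*l^2 - 7*l - 7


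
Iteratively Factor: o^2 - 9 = (o + 3)*(o - 3)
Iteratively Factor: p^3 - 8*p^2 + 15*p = (p - 5)*(p^2 - 3*p) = (p - 5)*(p - 3)*(p)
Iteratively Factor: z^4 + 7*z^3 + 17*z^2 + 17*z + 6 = (z + 1)*(z^3 + 6*z^2 + 11*z + 6) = (z + 1)*(z + 3)*(z^2 + 3*z + 2) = (z + 1)^2*(z + 3)*(z + 2)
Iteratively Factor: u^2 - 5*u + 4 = (u - 1)*(u - 4)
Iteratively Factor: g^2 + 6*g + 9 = (g + 3)*(g + 3)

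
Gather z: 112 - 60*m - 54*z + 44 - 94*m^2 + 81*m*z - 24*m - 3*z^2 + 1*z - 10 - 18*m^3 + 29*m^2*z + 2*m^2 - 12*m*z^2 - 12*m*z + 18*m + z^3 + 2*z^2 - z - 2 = -18*m^3 - 92*m^2 - 66*m + z^3 + z^2*(-12*m - 1) + z*(29*m^2 + 69*m - 54) + 144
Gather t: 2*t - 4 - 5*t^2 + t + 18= -5*t^2 + 3*t + 14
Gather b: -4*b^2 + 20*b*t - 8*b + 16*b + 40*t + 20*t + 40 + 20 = -4*b^2 + b*(20*t + 8) + 60*t + 60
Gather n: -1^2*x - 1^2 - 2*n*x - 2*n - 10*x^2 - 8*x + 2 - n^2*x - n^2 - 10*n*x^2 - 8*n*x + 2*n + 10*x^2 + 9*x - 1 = n^2*(-x - 1) + n*(-10*x^2 - 10*x)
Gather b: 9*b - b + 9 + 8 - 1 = 8*b + 16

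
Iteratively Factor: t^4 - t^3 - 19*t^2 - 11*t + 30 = (t + 2)*(t^3 - 3*t^2 - 13*t + 15) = (t - 1)*(t + 2)*(t^2 - 2*t - 15) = (t - 1)*(t + 2)*(t + 3)*(t - 5)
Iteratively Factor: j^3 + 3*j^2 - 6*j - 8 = (j + 4)*(j^2 - j - 2) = (j - 2)*(j + 4)*(j + 1)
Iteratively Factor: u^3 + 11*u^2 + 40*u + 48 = (u + 4)*(u^2 + 7*u + 12) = (u + 3)*(u + 4)*(u + 4)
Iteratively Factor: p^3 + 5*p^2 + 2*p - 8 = (p + 2)*(p^2 + 3*p - 4) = (p - 1)*(p + 2)*(p + 4)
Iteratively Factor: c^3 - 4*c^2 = (c - 4)*(c^2) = c*(c - 4)*(c)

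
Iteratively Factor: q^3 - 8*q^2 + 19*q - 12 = (q - 4)*(q^2 - 4*q + 3) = (q - 4)*(q - 3)*(q - 1)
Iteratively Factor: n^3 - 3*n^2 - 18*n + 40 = (n - 2)*(n^2 - n - 20) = (n - 5)*(n - 2)*(n + 4)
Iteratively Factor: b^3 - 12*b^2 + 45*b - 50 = (b - 5)*(b^2 - 7*b + 10) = (b - 5)^2*(b - 2)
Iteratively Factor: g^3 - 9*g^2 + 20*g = (g - 5)*(g^2 - 4*g) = g*(g - 5)*(g - 4)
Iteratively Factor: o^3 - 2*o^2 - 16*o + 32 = (o - 4)*(o^2 + 2*o - 8) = (o - 4)*(o - 2)*(o + 4)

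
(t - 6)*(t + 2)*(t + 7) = t^3 + 3*t^2 - 40*t - 84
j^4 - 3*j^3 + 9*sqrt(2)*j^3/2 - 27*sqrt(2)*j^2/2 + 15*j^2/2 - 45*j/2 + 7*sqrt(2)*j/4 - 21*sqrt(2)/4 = (j - 3)*(j + sqrt(2)/2)^2*(j + 7*sqrt(2)/2)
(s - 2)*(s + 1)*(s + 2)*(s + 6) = s^4 + 7*s^3 + 2*s^2 - 28*s - 24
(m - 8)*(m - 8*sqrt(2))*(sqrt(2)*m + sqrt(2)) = sqrt(2)*m^3 - 16*m^2 - 7*sqrt(2)*m^2 - 8*sqrt(2)*m + 112*m + 128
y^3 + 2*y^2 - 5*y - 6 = (y - 2)*(y + 1)*(y + 3)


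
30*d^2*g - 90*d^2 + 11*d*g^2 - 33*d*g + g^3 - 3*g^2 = (5*d + g)*(6*d + g)*(g - 3)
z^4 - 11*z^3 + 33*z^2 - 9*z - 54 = (z - 6)*(z - 3)^2*(z + 1)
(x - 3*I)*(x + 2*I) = x^2 - I*x + 6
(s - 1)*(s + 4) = s^2 + 3*s - 4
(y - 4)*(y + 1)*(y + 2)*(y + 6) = y^4 + 5*y^3 - 16*y^2 - 68*y - 48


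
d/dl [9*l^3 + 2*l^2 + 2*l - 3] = 27*l^2 + 4*l + 2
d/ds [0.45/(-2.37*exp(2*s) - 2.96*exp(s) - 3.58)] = (2.133*exp(s) + 1.332)*exp(s)/(2.37*exp(2*s) + 2.96*exp(s) + 3.58)^2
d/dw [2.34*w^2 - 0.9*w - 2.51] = 4.68*w - 0.9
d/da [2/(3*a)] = -2/(3*a^2)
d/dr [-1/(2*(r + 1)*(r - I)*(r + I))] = ((r + 1)*(r - I) + (r + 1)*(r + I) + (r - I)*(r + I))/(2*(r + 1)^2*(r - I)^2*(r + I)^2)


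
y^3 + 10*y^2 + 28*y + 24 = (y + 2)^2*(y + 6)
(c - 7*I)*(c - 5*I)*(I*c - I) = I*c^3 + 12*c^2 - I*c^2 - 12*c - 35*I*c + 35*I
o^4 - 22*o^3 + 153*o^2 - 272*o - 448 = (o - 8)^2*(o - 7)*(o + 1)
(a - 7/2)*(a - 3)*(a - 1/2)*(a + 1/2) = a^4 - 13*a^3/2 + 41*a^2/4 + 13*a/8 - 21/8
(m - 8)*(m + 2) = m^2 - 6*m - 16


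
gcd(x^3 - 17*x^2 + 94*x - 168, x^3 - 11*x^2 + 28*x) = x^2 - 11*x + 28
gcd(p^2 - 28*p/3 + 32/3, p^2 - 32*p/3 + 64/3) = p - 8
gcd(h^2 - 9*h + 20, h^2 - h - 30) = 1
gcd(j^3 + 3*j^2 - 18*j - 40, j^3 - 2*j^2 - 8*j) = j^2 - 2*j - 8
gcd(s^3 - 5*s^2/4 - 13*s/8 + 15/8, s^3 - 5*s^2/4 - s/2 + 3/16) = s - 3/2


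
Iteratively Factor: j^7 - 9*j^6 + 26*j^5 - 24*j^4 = (j - 2)*(j^6 - 7*j^5 + 12*j^4) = j*(j - 2)*(j^5 - 7*j^4 + 12*j^3) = j^2*(j - 2)*(j^4 - 7*j^3 + 12*j^2) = j^3*(j - 2)*(j^3 - 7*j^2 + 12*j) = j^3*(j - 3)*(j - 2)*(j^2 - 4*j) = j^4*(j - 3)*(j - 2)*(j - 4)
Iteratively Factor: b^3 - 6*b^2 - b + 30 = (b + 2)*(b^2 - 8*b + 15) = (b - 3)*(b + 2)*(b - 5)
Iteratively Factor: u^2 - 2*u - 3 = (u + 1)*(u - 3)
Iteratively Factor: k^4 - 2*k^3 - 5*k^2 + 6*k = (k)*(k^3 - 2*k^2 - 5*k + 6) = k*(k - 1)*(k^2 - k - 6) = k*(k - 1)*(k + 2)*(k - 3)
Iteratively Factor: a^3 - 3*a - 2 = (a - 2)*(a^2 + 2*a + 1) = (a - 2)*(a + 1)*(a + 1)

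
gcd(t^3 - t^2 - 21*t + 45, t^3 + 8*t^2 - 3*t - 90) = t^2 + 2*t - 15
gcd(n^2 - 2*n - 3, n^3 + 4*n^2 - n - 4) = n + 1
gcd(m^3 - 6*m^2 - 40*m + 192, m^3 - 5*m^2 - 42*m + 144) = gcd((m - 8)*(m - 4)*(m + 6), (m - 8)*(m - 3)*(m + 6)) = m^2 - 2*m - 48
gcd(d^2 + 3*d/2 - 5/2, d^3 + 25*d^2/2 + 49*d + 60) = d + 5/2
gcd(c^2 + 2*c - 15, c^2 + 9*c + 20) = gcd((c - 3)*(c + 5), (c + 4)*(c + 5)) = c + 5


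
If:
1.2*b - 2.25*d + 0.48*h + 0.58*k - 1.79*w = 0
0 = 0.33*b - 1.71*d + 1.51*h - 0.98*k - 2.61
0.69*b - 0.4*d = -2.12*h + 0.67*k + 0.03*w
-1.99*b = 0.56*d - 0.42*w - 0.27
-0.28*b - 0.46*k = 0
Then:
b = 1.12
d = -1.68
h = -0.86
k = -0.68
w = 2.41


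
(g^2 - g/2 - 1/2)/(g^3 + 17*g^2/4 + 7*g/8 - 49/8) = 4*(2*g + 1)/(8*g^2 + 42*g + 49)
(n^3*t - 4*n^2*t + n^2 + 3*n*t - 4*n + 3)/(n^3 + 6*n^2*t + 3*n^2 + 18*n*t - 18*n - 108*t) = (n^2*t - n*t + n - 1)/(n^2 + 6*n*t + 6*n + 36*t)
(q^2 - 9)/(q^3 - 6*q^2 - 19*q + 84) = (q + 3)/(q^2 - 3*q - 28)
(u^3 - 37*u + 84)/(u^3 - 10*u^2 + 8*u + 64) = (u^2 + 4*u - 21)/(u^2 - 6*u - 16)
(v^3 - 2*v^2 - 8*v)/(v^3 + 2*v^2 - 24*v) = (v + 2)/(v + 6)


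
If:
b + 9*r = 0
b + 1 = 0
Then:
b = -1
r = 1/9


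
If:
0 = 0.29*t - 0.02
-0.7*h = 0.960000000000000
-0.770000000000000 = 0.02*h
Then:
No Solution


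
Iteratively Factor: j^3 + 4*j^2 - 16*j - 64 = (j + 4)*(j^2 - 16) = (j - 4)*(j + 4)*(j + 4)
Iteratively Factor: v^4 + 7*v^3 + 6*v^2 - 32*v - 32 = (v + 4)*(v^3 + 3*v^2 - 6*v - 8) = (v + 1)*(v + 4)*(v^2 + 2*v - 8) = (v - 2)*(v + 1)*(v + 4)*(v + 4)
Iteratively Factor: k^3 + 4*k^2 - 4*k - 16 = (k + 2)*(k^2 + 2*k - 8) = (k - 2)*(k + 2)*(k + 4)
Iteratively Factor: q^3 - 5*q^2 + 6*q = (q - 3)*(q^2 - 2*q) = q*(q - 3)*(q - 2)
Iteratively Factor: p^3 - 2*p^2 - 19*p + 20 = (p - 1)*(p^2 - p - 20) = (p - 1)*(p + 4)*(p - 5)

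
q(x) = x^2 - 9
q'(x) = 2*x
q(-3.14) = 0.86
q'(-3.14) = -6.28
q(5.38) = 19.94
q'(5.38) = 10.76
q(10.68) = 105.06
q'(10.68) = 21.36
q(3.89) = 6.13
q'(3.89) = 7.78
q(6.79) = 37.10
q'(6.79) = 13.58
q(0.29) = -8.92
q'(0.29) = 0.58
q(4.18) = 8.47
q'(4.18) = 8.36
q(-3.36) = 2.29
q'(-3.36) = -6.72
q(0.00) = -9.00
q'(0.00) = 0.00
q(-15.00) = 216.00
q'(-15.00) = -30.00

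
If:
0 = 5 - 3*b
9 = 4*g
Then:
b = 5/3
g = 9/4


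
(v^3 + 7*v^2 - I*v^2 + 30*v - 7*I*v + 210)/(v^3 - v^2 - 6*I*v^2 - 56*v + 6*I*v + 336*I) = (v + 5*I)/(v - 8)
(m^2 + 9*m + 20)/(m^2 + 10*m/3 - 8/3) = 3*(m + 5)/(3*m - 2)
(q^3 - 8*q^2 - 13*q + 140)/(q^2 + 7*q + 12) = (q^2 - 12*q + 35)/(q + 3)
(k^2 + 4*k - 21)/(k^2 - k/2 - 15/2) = 2*(k + 7)/(2*k + 5)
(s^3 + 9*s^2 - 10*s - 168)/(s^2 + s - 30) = (s^2 + 3*s - 28)/(s - 5)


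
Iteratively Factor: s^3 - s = (s)*(s^2 - 1) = s*(s + 1)*(s - 1)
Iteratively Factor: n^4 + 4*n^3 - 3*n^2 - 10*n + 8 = (n + 2)*(n^3 + 2*n^2 - 7*n + 4) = (n + 2)*(n + 4)*(n^2 - 2*n + 1) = (n - 1)*(n + 2)*(n + 4)*(n - 1)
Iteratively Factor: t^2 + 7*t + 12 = (t + 4)*(t + 3)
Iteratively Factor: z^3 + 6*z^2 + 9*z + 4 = (z + 4)*(z^2 + 2*z + 1) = (z + 1)*(z + 4)*(z + 1)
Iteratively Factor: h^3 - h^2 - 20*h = (h + 4)*(h^2 - 5*h) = (h - 5)*(h + 4)*(h)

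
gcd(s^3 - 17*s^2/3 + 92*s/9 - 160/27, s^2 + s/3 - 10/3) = s - 5/3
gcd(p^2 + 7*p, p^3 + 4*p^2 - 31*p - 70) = p + 7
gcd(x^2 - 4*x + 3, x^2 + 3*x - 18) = x - 3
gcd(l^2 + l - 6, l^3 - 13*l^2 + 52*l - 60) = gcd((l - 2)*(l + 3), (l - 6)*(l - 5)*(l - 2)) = l - 2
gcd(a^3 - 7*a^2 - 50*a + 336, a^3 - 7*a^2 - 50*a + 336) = a^3 - 7*a^2 - 50*a + 336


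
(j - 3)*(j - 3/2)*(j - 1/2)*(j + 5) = j^4 - 73*j^2/4 + 63*j/2 - 45/4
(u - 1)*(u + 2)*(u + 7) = u^3 + 8*u^2 + 5*u - 14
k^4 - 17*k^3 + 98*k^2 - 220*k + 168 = (k - 7)*(k - 6)*(k - 2)^2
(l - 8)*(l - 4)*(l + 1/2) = l^3 - 23*l^2/2 + 26*l + 16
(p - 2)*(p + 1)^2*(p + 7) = p^4 + 7*p^3 - 3*p^2 - 23*p - 14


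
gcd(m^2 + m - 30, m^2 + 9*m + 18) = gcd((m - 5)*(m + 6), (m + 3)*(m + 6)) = m + 6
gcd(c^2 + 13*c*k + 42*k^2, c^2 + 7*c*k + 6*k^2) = c + 6*k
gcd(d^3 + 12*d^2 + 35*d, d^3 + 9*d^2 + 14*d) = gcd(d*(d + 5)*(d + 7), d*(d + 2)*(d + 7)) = d^2 + 7*d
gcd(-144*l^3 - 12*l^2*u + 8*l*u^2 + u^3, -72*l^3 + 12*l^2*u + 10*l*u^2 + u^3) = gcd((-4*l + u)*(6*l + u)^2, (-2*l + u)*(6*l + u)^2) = 36*l^2 + 12*l*u + u^2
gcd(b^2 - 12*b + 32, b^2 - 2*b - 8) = b - 4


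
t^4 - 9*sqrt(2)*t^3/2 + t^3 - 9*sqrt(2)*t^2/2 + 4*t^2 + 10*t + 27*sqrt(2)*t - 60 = (t - 2)*(t + 3)*(t - 5*sqrt(2)/2)*(t - 2*sqrt(2))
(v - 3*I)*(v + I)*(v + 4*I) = v^3 + 2*I*v^2 + 11*v + 12*I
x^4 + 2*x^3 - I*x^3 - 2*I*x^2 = x^2*(x + 2)*(x - I)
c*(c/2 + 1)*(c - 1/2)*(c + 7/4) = c^4/2 + 13*c^3/8 + 13*c^2/16 - 7*c/8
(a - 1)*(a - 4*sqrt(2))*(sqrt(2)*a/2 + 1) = sqrt(2)*a^3/2 - 3*a^2 - sqrt(2)*a^2/2 - 4*sqrt(2)*a + 3*a + 4*sqrt(2)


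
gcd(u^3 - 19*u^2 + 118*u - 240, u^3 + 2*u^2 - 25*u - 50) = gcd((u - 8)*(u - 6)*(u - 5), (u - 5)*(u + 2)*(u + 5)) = u - 5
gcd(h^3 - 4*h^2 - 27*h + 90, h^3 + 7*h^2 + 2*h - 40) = h + 5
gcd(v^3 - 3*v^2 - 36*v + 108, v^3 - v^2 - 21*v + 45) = v - 3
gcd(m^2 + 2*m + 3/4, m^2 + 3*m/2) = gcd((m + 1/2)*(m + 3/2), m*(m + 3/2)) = m + 3/2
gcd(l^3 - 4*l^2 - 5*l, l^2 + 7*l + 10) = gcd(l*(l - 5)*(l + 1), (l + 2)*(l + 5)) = 1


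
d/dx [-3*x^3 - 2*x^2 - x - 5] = -9*x^2 - 4*x - 1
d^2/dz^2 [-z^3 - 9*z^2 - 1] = -6*z - 18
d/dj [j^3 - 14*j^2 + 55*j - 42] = 3*j^2 - 28*j + 55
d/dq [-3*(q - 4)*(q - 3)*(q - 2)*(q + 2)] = -12*q^3 + 63*q^2 - 48*q - 84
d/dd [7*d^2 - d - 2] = 14*d - 1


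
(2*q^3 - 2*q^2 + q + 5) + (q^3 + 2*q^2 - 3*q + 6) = 3*q^3 - 2*q + 11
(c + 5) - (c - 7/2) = 17/2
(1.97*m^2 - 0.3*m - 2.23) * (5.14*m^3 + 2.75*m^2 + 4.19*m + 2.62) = 10.1258*m^5 + 3.8755*m^4 - 4.0329*m^3 - 2.2281*m^2 - 10.1297*m - 5.8426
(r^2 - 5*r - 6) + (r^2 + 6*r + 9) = 2*r^2 + r + 3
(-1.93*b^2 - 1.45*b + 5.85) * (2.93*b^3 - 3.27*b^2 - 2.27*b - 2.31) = -5.6549*b^5 + 2.0626*b^4 + 26.2631*b^3 - 11.3797*b^2 - 9.93*b - 13.5135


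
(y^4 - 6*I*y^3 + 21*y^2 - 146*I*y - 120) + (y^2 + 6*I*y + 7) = y^4 - 6*I*y^3 + 22*y^2 - 140*I*y - 113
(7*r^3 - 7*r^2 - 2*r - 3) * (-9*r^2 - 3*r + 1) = -63*r^5 + 42*r^4 + 46*r^3 + 26*r^2 + 7*r - 3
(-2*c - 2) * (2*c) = -4*c^2 - 4*c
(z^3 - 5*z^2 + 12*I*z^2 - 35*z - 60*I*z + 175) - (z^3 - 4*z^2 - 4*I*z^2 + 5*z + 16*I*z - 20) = -z^2 + 16*I*z^2 - 40*z - 76*I*z + 195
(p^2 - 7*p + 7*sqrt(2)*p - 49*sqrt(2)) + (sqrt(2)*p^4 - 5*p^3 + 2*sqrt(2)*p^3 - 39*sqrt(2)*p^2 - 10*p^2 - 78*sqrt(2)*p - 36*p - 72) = sqrt(2)*p^4 - 5*p^3 + 2*sqrt(2)*p^3 - 39*sqrt(2)*p^2 - 9*p^2 - 71*sqrt(2)*p - 43*p - 72 - 49*sqrt(2)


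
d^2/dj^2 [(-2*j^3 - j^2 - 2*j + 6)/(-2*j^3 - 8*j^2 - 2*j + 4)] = (-7*j^6 + 9*j^4 - 134*j^3 - 270*j^2 - 36*j - 46)/(j^9 + 12*j^8 + 51*j^7 + 82*j^6 + 3*j^5 - 96*j^4 - 35*j^3 + 42*j^2 + 12*j - 8)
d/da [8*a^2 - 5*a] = 16*a - 5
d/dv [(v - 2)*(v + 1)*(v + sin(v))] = (v - 2)*(v + 1)*(cos(v) + 1) + (v - 2)*(v + sin(v)) + (v + 1)*(v + sin(v))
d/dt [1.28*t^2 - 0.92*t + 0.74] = 2.56*t - 0.92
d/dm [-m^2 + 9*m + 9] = 9 - 2*m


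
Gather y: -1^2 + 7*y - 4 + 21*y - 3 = 28*y - 8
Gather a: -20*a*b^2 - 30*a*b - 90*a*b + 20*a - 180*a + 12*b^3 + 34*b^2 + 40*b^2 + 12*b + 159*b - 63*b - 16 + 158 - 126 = a*(-20*b^2 - 120*b - 160) + 12*b^3 + 74*b^2 + 108*b + 16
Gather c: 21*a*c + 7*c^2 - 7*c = 7*c^2 + c*(21*a - 7)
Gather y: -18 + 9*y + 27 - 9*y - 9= 0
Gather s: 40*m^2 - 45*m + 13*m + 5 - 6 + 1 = 40*m^2 - 32*m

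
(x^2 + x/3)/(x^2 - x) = (x + 1/3)/(x - 1)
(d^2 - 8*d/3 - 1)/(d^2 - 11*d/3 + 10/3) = (3*d^2 - 8*d - 3)/(3*d^2 - 11*d + 10)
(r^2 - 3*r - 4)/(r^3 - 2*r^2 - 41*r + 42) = (r^2 - 3*r - 4)/(r^3 - 2*r^2 - 41*r + 42)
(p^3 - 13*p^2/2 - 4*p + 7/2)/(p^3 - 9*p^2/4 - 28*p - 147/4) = 2*(2*p^2 + p - 1)/(4*p^2 + 19*p + 21)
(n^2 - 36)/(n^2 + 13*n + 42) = (n - 6)/(n + 7)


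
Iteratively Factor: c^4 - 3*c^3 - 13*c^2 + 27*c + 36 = (c - 4)*(c^3 + c^2 - 9*c - 9) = (c - 4)*(c + 3)*(c^2 - 2*c - 3) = (c - 4)*(c + 1)*(c + 3)*(c - 3)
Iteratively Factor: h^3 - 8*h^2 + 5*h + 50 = (h - 5)*(h^2 - 3*h - 10) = (h - 5)^2*(h + 2)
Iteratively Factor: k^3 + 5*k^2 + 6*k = (k + 2)*(k^2 + 3*k) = (k + 2)*(k + 3)*(k)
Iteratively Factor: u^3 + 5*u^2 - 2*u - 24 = (u - 2)*(u^2 + 7*u + 12) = (u - 2)*(u + 3)*(u + 4)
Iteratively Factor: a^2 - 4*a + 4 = (a - 2)*(a - 2)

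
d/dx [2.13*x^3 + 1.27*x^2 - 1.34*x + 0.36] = 6.39*x^2 + 2.54*x - 1.34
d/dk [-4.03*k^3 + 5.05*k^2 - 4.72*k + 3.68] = -12.09*k^2 + 10.1*k - 4.72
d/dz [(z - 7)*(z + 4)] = 2*z - 3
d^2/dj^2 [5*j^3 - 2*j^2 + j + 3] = 30*j - 4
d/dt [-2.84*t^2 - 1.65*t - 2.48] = -5.68*t - 1.65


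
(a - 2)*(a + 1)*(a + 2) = a^3 + a^2 - 4*a - 4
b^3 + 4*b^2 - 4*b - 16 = (b - 2)*(b + 2)*(b + 4)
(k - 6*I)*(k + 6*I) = k^2 + 36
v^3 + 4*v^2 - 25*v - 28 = (v - 4)*(v + 1)*(v + 7)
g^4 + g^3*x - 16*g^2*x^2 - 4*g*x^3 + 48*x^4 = (g - 3*x)*(g - 2*x)*(g + 2*x)*(g + 4*x)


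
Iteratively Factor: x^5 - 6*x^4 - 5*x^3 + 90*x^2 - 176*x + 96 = (x - 2)*(x^4 - 4*x^3 - 13*x^2 + 64*x - 48) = (x - 4)*(x - 2)*(x^3 - 13*x + 12) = (x - 4)*(x - 2)*(x - 1)*(x^2 + x - 12) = (x - 4)*(x - 3)*(x - 2)*(x - 1)*(x + 4)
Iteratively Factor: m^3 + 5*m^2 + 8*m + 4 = (m + 2)*(m^2 + 3*m + 2) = (m + 1)*(m + 2)*(m + 2)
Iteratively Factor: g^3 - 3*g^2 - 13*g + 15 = (g - 5)*(g^2 + 2*g - 3) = (g - 5)*(g - 1)*(g + 3)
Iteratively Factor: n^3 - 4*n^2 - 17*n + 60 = (n + 4)*(n^2 - 8*n + 15) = (n - 3)*(n + 4)*(n - 5)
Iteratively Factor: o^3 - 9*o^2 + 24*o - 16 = (o - 1)*(o^2 - 8*o + 16) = (o - 4)*(o - 1)*(o - 4)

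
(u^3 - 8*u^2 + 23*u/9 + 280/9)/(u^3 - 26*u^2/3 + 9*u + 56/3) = (u + 5/3)/(u + 1)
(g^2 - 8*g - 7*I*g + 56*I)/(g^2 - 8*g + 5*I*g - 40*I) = (g - 7*I)/(g + 5*I)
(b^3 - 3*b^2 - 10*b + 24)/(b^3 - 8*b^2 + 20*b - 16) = (b + 3)/(b - 2)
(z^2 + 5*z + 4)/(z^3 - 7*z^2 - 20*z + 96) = (z + 1)/(z^2 - 11*z + 24)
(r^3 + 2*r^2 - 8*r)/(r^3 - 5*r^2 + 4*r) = (r^2 + 2*r - 8)/(r^2 - 5*r + 4)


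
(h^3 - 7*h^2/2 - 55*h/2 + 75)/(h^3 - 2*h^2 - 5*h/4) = 2*(h^2 - h - 30)/(h*(2*h + 1))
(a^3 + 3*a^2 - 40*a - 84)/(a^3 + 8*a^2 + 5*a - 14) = (a - 6)/(a - 1)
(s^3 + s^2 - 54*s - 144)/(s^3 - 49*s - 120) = (s + 6)/(s + 5)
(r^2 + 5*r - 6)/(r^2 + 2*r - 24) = (r - 1)/(r - 4)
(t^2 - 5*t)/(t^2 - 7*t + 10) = t/(t - 2)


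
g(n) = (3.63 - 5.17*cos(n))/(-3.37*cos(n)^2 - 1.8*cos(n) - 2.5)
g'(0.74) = -0.59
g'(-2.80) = -0.44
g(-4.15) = -2.56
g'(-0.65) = 0.46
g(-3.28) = -2.18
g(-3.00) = -2.18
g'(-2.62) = -0.61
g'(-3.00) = -0.19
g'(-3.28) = 0.19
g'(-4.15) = -0.20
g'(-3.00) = -0.19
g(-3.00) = -2.18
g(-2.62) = -2.34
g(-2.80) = -2.24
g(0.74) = 0.03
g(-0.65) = 0.08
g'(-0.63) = 0.43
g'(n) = (3.63 - 5.17*cos(n))*(-6.74*sin(n)*cos(n) - 1.8*sin(n))/(-3.37*cos(n)^2 - 1.8*cos(n) - 2.5)^2 + 5.17*sin(n)/(-3.37*cos(n)^2 - 1.8*cos(n) - 2.5) = (17.4229*cos(n)^2 - 24.4662*cos(n) - 19.459)*sin(n)/(11.3569*cos(n)^4 + 12.132*cos(n)^3 + 20.09*cos(n)^2 + 9.0*cos(n) + 6.25)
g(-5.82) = 0.15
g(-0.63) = 0.09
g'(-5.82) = -0.26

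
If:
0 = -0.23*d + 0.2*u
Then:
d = 0.869565217391304*u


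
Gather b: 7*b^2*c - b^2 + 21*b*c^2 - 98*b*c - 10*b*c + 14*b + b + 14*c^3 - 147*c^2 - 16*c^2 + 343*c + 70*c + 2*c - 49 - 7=b^2*(7*c - 1) + b*(21*c^2 - 108*c + 15) + 14*c^3 - 163*c^2 + 415*c - 56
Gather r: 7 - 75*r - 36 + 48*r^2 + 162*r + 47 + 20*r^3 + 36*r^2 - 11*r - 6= 20*r^3 + 84*r^2 + 76*r + 12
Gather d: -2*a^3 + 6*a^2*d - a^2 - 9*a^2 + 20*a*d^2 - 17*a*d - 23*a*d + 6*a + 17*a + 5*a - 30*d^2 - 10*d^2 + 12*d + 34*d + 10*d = -2*a^3 - 10*a^2 + 28*a + d^2*(20*a - 40) + d*(6*a^2 - 40*a + 56)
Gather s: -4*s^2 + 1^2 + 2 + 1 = 4 - 4*s^2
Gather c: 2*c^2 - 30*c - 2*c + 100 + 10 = 2*c^2 - 32*c + 110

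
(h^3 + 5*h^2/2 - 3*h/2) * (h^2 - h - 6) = h^5 + 3*h^4/2 - 10*h^3 - 27*h^2/2 + 9*h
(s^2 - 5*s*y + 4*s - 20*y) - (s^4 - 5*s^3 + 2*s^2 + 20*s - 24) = -s^4 + 5*s^3 - s^2 - 5*s*y - 16*s - 20*y + 24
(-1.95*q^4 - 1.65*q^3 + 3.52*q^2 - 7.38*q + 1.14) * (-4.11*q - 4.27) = 8.0145*q^5 + 15.108*q^4 - 7.4217*q^3 + 15.3014*q^2 + 26.8272*q - 4.8678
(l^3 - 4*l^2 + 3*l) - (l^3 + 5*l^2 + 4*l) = -9*l^2 - l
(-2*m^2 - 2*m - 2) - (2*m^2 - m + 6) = -4*m^2 - m - 8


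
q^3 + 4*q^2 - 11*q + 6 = (q - 1)^2*(q + 6)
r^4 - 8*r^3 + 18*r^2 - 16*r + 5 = (r - 5)*(r - 1)^3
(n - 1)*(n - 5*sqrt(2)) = n^2 - 5*sqrt(2)*n - n + 5*sqrt(2)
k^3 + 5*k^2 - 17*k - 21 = (k - 3)*(k + 1)*(k + 7)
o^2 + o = o*(o + 1)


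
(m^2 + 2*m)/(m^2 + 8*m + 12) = m/(m + 6)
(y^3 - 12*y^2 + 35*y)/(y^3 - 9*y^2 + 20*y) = (y - 7)/(y - 4)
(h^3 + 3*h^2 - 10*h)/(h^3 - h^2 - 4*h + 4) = h*(h + 5)/(h^2 + h - 2)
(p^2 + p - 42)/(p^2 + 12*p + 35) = (p - 6)/(p + 5)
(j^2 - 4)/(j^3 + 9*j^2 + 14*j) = (j - 2)/(j*(j + 7))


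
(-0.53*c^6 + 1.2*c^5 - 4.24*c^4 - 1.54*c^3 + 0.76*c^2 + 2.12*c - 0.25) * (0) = 0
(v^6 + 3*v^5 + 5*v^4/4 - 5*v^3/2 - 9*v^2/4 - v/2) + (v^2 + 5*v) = v^6 + 3*v^5 + 5*v^4/4 - 5*v^3/2 - 5*v^2/4 + 9*v/2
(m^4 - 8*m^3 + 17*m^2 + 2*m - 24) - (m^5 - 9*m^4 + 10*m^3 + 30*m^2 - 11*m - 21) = -m^5 + 10*m^4 - 18*m^3 - 13*m^2 + 13*m - 3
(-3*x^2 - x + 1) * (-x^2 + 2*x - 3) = 3*x^4 - 5*x^3 + 6*x^2 + 5*x - 3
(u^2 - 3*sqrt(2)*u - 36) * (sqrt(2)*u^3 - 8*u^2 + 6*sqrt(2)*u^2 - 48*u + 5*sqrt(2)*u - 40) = sqrt(2)*u^5 - 14*u^4 + 6*sqrt(2)*u^4 - 84*u^3 - 7*sqrt(2)*u^3 - 72*sqrt(2)*u^2 + 218*u^2 - 60*sqrt(2)*u + 1728*u + 1440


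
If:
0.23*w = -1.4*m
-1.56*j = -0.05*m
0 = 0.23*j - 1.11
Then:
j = 4.83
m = 150.57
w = -916.54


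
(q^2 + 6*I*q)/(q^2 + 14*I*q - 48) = q/(q + 8*I)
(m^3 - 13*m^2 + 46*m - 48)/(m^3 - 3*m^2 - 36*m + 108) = (m^2 - 10*m + 16)/(m^2 - 36)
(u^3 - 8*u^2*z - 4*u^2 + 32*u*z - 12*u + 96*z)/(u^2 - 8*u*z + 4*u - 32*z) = (u^2 - 4*u - 12)/(u + 4)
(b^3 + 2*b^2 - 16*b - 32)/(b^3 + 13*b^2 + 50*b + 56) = (b - 4)/(b + 7)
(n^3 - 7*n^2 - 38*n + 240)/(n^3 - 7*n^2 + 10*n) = (n^2 - 2*n - 48)/(n*(n - 2))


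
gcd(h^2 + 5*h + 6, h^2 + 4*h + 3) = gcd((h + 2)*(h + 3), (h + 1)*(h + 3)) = h + 3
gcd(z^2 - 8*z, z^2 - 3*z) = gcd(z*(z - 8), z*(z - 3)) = z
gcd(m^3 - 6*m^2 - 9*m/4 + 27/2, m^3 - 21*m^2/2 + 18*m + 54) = m^2 - 9*m/2 - 9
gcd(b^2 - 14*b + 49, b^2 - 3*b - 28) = b - 7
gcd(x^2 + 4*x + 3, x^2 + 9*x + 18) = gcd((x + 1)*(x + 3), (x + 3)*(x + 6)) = x + 3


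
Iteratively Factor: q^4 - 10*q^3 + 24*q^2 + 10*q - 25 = (q + 1)*(q^3 - 11*q^2 + 35*q - 25) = (q - 5)*(q + 1)*(q^2 - 6*q + 5) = (q - 5)^2*(q + 1)*(q - 1)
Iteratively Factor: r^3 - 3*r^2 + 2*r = (r)*(r^2 - 3*r + 2) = r*(r - 1)*(r - 2)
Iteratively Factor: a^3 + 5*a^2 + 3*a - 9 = (a - 1)*(a^2 + 6*a + 9) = (a - 1)*(a + 3)*(a + 3)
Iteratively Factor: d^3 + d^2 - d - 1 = (d + 1)*(d^2 - 1) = (d + 1)^2*(d - 1)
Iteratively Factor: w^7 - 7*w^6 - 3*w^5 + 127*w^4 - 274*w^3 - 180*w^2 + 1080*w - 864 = (w - 2)*(w^6 - 5*w^5 - 13*w^4 + 101*w^3 - 72*w^2 - 324*w + 432) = (w - 2)^2*(w^5 - 3*w^4 - 19*w^3 + 63*w^2 + 54*w - 216) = (w - 2)^2*(w + 4)*(w^4 - 7*w^3 + 9*w^2 + 27*w - 54) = (w - 3)*(w - 2)^2*(w + 4)*(w^3 - 4*w^2 - 3*w + 18) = (w - 3)^2*(w - 2)^2*(w + 4)*(w^2 - w - 6) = (w - 3)^2*(w - 2)^2*(w + 2)*(w + 4)*(w - 3)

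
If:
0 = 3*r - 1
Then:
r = 1/3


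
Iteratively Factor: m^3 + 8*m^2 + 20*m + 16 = (m + 4)*(m^2 + 4*m + 4) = (m + 2)*(m + 4)*(m + 2)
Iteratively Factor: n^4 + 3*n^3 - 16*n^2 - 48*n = (n - 4)*(n^3 + 7*n^2 + 12*n) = (n - 4)*(n + 3)*(n^2 + 4*n) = n*(n - 4)*(n + 3)*(n + 4)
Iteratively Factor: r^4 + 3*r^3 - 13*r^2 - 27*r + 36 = (r - 3)*(r^3 + 6*r^2 + 5*r - 12) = (r - 3)*(r - 1)*(r^2 + 7*r + 12) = (r - 3)*(r - 1)*(r + 3)*(r + 4)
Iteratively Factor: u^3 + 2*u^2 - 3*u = (u + 3)*(u^2 - u) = u*(u + 3)*(u - 1)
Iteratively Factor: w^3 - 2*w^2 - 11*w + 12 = (w - 1)*(w^2 - w - 12) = (w - 1)*(w + 3)*(w - 4)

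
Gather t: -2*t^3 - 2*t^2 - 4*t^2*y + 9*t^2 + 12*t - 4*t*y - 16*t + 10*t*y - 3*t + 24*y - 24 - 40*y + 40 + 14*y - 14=-2*t^3 + t^2*(7 - 4*y) + t*(6*y - 7) - 2*y + 2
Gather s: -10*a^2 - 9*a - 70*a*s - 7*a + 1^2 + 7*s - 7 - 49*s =-10*a^2 - 16*a + s*(-70*a - 42) - 6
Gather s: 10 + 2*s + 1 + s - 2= 3*s + 9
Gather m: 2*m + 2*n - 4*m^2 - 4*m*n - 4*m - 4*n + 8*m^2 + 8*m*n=4*m^2 + m*(4*n - 2) - 2*n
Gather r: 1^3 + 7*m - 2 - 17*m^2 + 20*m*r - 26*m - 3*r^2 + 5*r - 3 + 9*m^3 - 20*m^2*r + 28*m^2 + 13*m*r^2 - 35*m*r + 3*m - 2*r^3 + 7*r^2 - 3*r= 9*m^3 + 11*m^2 - 16*m - 2*r^3 + r^2*(13*m + 4) + r*(-20*m^2 - 15*m + 2) - 4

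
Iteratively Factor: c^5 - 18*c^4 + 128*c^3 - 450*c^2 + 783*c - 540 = (c - 5)*(c^4 - 13*c^3 + 63*c^2 - 135*c + 108) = (c - 5)*(c - 3)*(c^3 - 10*c^2 + 33*c - 36) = (c - 5)*(c - 3)^2*(c^2 - 7*c + 12) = (c - 5)*(c - 4)*(c - 3)^2*(c - 3)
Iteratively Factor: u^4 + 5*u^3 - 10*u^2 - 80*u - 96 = (u - 4)*(u^3 + 9*u^2 + 26*u + 24) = (u - 4)*(u + 2)*(u^2 + 7*u + 12) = (u - 4)*(u + 2)*(u + 4)*(u + 3)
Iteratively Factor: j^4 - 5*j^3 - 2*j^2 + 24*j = (j)*(j^3 - 5*j^2 - 2*j + 24) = j*(j - 4)*(j^2 - j - 6) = j*(j - 4)*(j + 2)*(j - 3)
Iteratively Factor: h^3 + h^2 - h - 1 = (h + 1)*(h^2 - 1) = (h - 1)*(h + 1)*(h + 1)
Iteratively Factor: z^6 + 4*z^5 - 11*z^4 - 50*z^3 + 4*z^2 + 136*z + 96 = (z - 3)*(z^5 + 7*z^4 + 10*z^3 - 20*z^2 - 56*z - 32) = (z - 3)*(z - 2)*(z^4 + 9*z^3 + 28*z^2 + 36*z + 16) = (z - 3)*(z - 2)*(z + 4)*(z^3 + 5*z^2 + 8*z + 4) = (z - 3)*(z - 2)*(z + 2)*(z + 4)*(z^2 + 3*z + 2) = (z - 3)*(z - 2)*(z + 2)^2*(z + 4)*(z + 1)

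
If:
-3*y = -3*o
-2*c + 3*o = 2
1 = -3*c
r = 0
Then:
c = -1/3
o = 4/9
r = 0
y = 4/9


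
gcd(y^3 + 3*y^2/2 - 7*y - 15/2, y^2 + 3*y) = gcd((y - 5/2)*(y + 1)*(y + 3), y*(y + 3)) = y + 3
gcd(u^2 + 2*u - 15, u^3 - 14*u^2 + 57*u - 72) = u - 3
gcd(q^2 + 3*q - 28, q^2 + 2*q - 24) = q - 4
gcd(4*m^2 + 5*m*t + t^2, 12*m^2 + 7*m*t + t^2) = 4*m + t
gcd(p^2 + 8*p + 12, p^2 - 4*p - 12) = p + 2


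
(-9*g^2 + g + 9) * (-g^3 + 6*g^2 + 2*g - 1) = 9*g^5 - 55*g^4 - 21*g^3 + 65*g^2 + 17*g - 9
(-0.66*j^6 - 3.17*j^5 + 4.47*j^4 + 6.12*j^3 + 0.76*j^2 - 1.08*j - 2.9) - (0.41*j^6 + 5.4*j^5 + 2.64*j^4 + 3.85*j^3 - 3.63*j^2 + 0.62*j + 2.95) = -1.07*j^6 - 8.57*j^5 + 1.83*j^4 + 2.27*j^3 + 4.39*j^2 - 1.7*j - 5.85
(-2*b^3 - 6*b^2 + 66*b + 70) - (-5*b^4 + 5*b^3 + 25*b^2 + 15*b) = 5*b^4 - 7*b^3 - 31*b^2 + 51*b + 70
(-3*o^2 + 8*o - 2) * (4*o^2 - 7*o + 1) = -12*o^4 + 53*o^3 - 67*o^2 + 22*o - 2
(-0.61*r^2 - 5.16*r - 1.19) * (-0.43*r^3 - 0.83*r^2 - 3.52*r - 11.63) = 0.2623*r^5 + 2.7251*r^4 + 6.9417*r^3 + 26.2452*r^2 + 64.1996*r + 13.8397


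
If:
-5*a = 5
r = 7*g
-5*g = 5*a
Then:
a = -1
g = 1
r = 7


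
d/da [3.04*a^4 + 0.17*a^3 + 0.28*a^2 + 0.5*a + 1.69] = 12.16*a^3 + 0.51*a^2 + 0.56*a + 0.5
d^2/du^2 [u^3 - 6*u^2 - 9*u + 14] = 6*u - 12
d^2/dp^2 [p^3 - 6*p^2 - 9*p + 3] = 6*p - 12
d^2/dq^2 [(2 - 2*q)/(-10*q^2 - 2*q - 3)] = 8*((4 - 15*q)*(10*q^2 + 2*q + 3) + 2*(q - 1)*(10*q + 1)^2)/(10*q^2 + 2*q + 3)^3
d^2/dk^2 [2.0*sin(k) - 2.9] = -2.0*sin(k)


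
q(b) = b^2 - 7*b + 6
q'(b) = 2*b - 7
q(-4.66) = 60.34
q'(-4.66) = -16.32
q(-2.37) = 28.21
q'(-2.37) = -11.74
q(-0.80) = 12.24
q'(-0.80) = -8.60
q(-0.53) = 9.99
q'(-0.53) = -8.06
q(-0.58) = 10.40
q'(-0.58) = -8.16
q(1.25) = -1.19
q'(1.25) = -4.50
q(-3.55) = 43.45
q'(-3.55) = -14.10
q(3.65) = -6.23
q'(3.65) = 0.30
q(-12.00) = 234.00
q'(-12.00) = -31.00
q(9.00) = 24.00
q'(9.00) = 11.00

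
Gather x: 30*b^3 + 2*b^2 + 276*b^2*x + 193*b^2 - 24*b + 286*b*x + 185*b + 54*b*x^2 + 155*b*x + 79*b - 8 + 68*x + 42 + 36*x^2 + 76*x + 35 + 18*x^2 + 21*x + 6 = 30*b^3 + 195*b^2 + 240*b + x^2*(54*b + 54) + x*(276*b^2 + 441*b + 165) + 75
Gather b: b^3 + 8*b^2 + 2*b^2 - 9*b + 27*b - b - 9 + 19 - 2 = b^3 + 10*b^2 + 17*b + 8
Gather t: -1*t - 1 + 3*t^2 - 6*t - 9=3*t^2 - 7*t - 10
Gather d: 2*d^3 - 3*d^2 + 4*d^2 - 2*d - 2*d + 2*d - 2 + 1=2*d^3 + d^2 - 2*d - 1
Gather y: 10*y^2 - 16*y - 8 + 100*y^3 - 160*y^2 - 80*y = 100*y^3 - 150*y^2 - 96*y - 8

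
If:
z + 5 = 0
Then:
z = -5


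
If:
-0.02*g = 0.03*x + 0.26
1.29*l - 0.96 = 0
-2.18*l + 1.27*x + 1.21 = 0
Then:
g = -13.49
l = 0.74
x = 0.32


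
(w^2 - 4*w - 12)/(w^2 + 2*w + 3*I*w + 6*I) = (w - 6)/(w + 3*I)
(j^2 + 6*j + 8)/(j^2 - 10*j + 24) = (j^2 + 6*j + 8)/(j^2 - 10*j + 24)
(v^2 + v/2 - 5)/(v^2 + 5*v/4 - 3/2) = 2*(2*v^2 + v - 10)/(4*v^2 + 5*v - 6)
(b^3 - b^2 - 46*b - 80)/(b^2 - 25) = (b^2 - 6*b - 16)/(b - 5)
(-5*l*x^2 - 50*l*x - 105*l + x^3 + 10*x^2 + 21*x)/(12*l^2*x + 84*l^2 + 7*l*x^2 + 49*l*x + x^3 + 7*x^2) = (-5*l*x - 15*l + x^2 + 3*x)/(12*l^2 + 7*l*x + x^2)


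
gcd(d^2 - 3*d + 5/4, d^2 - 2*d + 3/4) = d - 1/2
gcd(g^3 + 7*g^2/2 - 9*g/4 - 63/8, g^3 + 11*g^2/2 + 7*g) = g + 7/2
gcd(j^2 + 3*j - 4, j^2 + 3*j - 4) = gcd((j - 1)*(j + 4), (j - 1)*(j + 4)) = j^2 + 3*j - 4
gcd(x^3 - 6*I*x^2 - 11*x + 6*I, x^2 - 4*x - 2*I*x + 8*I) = x - 2*I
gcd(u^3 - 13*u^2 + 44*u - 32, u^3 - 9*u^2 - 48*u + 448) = u - 8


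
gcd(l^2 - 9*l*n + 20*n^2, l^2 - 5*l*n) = l - 5*n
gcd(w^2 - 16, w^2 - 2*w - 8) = w - 4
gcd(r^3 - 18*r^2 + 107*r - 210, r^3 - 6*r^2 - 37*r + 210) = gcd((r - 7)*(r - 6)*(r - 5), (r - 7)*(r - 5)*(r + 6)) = r^2 - 12*r + 35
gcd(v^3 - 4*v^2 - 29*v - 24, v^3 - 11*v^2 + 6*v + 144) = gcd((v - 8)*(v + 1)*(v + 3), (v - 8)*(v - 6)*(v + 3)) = v^2 - 5*v - 24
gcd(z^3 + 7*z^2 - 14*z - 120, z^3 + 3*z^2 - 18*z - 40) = z^2 + z - 20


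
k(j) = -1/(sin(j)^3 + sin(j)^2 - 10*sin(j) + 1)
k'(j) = -(-3*sin(j)^2*cos(j) - 2*sin(j)*cos(j) + 10*cos(j))/(sin(j)^3 + sin(j)^2 - 10*sin(j) + 1)^2 = (3*sin(j)^2 + 2*sin(j) - 10)*cos(j)/(sin(j)^3 + sin(j)^2 - 10*sin(j) + 1)^2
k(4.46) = -0.09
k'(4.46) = 0.02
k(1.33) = 0.15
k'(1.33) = -0.03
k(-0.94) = -0.11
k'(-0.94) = -0.07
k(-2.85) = -0.25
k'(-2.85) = 0.64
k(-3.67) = 0.27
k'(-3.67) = 0.53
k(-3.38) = 0.77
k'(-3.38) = 5.44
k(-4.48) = 0.15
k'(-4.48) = 0.03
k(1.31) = 0.15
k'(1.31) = -0.03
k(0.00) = -1.00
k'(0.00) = -10.00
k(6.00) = -0.26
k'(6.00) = -0.67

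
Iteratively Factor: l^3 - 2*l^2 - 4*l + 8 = (l + 2)*(l^2 - 4*l + 4) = (l - 2)*(l + 2)*(l - 2)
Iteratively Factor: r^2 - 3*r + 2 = (r - 2)*(r - 1)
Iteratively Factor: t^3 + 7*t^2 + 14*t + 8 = (t + 4)*(t^2 + 3*t + 2) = (t + 2)*(t + 4)*(t + 1)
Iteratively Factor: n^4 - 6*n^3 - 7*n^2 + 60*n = (n + 3)*(n^3 - 9*n^2 + 20*n) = n*(n + 3)*(n^2 - 9*n + 20) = n*(n - 4)*(n + 3)*(n - 5)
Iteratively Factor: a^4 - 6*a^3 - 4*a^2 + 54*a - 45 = (a + 3)*(a^3 - 9*a^2 + 23*a - 15) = (a - 5)*(a + 3)*(a^2 - 4*a + 3) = (a - 5)*(a - 3)*(a + 3)*(a - 1)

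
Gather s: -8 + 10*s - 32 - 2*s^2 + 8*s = -2*s^2 + 18*s - 40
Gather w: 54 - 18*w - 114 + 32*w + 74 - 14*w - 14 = 0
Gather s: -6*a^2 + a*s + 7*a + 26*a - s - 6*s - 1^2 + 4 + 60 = -6*a^2 + 33*a + s*(a - 7) + 63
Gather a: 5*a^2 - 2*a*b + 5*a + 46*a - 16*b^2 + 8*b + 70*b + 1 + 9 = 5*a^2 + a*(51 - 2*b) - 16*b^2 + 78*b + 10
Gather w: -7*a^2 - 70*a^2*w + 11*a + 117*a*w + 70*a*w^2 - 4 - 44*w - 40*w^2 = -7*a^2 + 11*a + w^2*(70*a - 40) + w*(-70*a^2 + 117*a - 44) - 4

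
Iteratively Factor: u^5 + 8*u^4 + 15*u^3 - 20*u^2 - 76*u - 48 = (u - 2)*(u^4 + 10*u^3 + 35*u^2 + 50*u + 24) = (u - 2)*(u + 3)*(u^3 + 7*u^2 + 14*u + 8) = (u - 2)*(u + 3)*(u + 4)*(u^2 + 3*u + 2) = (u - 2)*(u + 1)*(u + 3)*(u + 4)*(u + 2)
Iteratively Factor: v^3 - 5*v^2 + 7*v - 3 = (v - 3)*(v^2 - 2*v + 1) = (v - 3)*(v - 1)*(v - 1)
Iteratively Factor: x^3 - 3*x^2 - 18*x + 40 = (x + 4)*(x^2 - 7*x + 10) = (x - 5)*(x + 4)*(x - 2)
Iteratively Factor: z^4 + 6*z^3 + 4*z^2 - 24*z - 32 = (z + 2)*(z^3 + 4*z^2 - 4*z - 16) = (z - 2)*(z + 2)*(z^2 + 6*z + 8) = (z - 2)*(z + 2)^2*(z + 4)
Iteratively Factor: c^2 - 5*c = (c - 5)*(c)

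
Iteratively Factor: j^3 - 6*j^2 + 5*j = (j - 5)*(j^2 - j) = j*(j - 5)*(j - 1)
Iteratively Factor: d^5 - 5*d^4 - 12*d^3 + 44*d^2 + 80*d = (d - 5)*(d^4 - 12*d^2 - 16*d) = d*(d - 5)*(d^3 - 12*d - 16) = d*(d - 5)*(d + 2)*(d^2 - 2*d - 8) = d*(d - 5)*(d + 2)^2*(d - 4)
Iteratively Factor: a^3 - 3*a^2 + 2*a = (a)*(a^2 - 3*a + 2) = a*(a - 1)*(a - 2)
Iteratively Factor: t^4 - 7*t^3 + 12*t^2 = (t - 4)*(t^3 - 3*t^2) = (t - 4)*(t - 3)*(t^2) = t*(t - 4)*(t - 3)*(t)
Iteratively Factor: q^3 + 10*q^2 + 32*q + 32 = (q + 2)*(q^2 + 8*q + 16) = (q + 2)*(q + 4)*(q + 4)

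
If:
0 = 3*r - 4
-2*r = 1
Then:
No Solution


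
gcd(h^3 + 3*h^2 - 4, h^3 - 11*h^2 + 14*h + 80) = h + 2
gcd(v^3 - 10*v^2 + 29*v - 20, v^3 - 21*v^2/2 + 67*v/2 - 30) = v^2 - 9*v + 20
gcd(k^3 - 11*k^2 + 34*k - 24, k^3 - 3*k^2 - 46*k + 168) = k^2 - 10*k + 24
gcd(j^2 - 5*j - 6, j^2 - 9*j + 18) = j - 6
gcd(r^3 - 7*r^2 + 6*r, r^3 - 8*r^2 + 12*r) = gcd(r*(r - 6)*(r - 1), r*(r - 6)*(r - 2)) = r^2 - 6*r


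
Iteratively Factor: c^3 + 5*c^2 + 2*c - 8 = (c + 2)*(c^2 + 3*c - 4) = (c + 2)*(c + 4)*(c - 1)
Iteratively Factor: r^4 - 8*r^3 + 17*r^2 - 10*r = (r)*(r^3 - 8*r^2 + 17*r - 10) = r*(r - 1)*(r^2 - 7*r + 10) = r*(r - 5)*(r - 1)*(r - 2)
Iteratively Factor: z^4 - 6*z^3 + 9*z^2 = (z)*(z^3 - 6*z^2 + 9*z) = z*(z - 3)*(z^2 - 3*z) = z^2*(z - 3)*(z - 3)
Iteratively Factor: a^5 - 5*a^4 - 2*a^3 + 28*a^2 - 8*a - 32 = (a - 2)*(a^4 - 3*a^3 - 8*a^2 + 12*a + 16) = (a - 4)*(a - 2)*(a^3 + a^2 - 4*a - 4) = (a - 4)*(a - 2)^2*(a^2 + 3*a + 2) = (a - 4)*(a - 2)^2*(a + 1)*(a + 2)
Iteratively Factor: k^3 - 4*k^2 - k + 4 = (k - 1)*(k^2 - 3*k - 4) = (k - 1)*(k + 1)*(k - 4)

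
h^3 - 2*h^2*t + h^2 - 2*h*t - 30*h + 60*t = (h - 5)*(h + 6)*(h - 2*t)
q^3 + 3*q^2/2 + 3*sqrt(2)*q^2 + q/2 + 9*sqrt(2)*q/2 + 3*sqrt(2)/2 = (q + 1/2)*(q + 1)*(q + 3*sqrt(2))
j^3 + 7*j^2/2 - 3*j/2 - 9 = (j - 3/2)*(j + 2)*(j + 3)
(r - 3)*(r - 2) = r^2 - 5*r + 6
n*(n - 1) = n^2 - n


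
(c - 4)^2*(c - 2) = c^3 - 10*c^2 + 32*c - 32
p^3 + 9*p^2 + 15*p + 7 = (p + 1)^2*(p + 7)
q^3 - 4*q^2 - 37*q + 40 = (q - 8)*(q - 1)*(q + 5)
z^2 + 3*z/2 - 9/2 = (z - 3/2)*(z + 3)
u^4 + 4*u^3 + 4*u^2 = u^2*(u + 2)^2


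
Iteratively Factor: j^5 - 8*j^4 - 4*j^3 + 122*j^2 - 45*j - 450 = (j + 2)*(j^4 - 10*j^3 + 16*j^2 + 90*j - 225) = (j + 2)*(j + 3)*(j^3 - 13*j^2 + 55*j - 75) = (j - 5)*(j + 2)*(j + 3)*(j^2 - 8*j + 15) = (j - 5)^2*(j + 2)*(j + 3)*(j - 3)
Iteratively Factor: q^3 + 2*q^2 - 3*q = (q + 3)*(q^2 - q) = (q - 1)*(q + 3)*(q)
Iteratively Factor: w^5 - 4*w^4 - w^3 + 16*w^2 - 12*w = (w - 1)*(w^4 - 3*w^3 - 4*w^2 + 12*w) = (w - 2)*(w - 1)*(w^3 - w^2 - 6*w) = w*(w - 2)*(w - 1)*(w^2 - w - 6) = w*(w - 3)*(w - 2)*(w - 1)*(w + 2)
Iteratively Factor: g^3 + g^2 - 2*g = (g)*(g^2 + g - 2) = g*(g - 1)*(g + 2)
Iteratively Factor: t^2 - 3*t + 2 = (t - 1)*(t - 2)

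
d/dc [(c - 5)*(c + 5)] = 2*c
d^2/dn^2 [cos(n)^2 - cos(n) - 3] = cos(n) - 2*cos(2*n)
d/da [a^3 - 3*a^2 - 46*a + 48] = 3*a^2 - 6*a - 46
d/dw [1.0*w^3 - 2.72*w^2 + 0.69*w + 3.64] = 3.0*w^2 - 5.44*w + 0.69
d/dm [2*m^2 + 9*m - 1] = 4*m + 9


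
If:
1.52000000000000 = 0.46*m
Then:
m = 3.30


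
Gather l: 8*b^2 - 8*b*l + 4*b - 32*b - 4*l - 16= 8*b^2 - 28*b + l*(-8*b - 4) - 16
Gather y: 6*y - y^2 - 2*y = -y^2 + 4*y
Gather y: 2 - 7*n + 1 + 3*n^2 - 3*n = 3*n^2 - 10*n + 3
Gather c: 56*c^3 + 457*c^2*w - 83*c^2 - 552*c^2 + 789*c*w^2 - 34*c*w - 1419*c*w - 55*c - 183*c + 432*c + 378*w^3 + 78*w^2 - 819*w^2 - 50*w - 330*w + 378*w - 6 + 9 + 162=56*c^3 + c^2*(457*w - 635) + c*(789*w^2 - 1453*w + 194) + 378*w^3 - 741*w^2 - 2*w + 165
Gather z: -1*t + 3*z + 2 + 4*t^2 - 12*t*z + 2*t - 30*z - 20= 4*t^2 + t + z*(-12*t - 27) - 18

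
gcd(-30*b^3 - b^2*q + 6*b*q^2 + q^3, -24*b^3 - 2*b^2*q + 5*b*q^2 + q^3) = -6*b^2 + b*q + q^2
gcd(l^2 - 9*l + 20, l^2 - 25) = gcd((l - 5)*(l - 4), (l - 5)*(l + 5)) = l - 5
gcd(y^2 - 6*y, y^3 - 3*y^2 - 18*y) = y^2 - 6*y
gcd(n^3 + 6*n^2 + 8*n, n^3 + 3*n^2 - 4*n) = n^2 + 4*n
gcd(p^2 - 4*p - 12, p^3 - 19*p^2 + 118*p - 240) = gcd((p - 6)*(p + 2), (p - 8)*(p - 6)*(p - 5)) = p - 6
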